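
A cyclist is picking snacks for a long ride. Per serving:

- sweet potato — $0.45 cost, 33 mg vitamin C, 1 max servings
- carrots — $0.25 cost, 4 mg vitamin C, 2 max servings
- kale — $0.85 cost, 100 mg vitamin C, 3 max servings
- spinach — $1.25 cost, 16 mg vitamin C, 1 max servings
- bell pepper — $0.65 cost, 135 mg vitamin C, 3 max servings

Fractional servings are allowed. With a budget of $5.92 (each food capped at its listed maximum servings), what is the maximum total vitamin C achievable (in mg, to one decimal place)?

Vitamin C per dollar: bell pepper 207.7, kale 117.6, sweet potato 73.33, carrots 16, spinach 12.8.
Take 3 servings of bell pepper: spends $1.95, +405.0 mg vitamin C (running total 405.0 mg).
Take 3 servings of kale: spends $2.55, +300.0 mg vitamin C (running total 705.0 mg).
Take 1 serving of sweet potato: spends $0.45, +33.0 mg vitamin C (running total 738.0 mg).
Take 2 servings of carrots: spends $0.50, +8.0 mg vitamin C (running total 746.0 mg).
Take 0.376 servings of spinach: spends $0.47, +6.0 mg vitamin C (running total 752.0 mg).
Filling greedily by vitamin C-per-dollar is optimal for one linear limit, giving 752.0 mg.

752.0 mg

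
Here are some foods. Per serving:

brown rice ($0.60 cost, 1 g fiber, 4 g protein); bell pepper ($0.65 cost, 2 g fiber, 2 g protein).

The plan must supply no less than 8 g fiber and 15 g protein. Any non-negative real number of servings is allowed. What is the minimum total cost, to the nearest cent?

$3.24

Two binding constraints pin down two serving amounts, so the optimal mix uses at most two foods. The candidates are each food alone (scaled to the tighter of fiber/protein) and each pair with both constraints tight.
brown rice only: max(8/1, 15/4) = 8 servings → $4.80.
bell pepper only: max(8/2, 15/2) = 7.5 servings → $4.88.
brown rice + bell pepper with both tight: 2.333 servings and 2.833 servings → $3.24.
So the least-cost plan costs $3.24.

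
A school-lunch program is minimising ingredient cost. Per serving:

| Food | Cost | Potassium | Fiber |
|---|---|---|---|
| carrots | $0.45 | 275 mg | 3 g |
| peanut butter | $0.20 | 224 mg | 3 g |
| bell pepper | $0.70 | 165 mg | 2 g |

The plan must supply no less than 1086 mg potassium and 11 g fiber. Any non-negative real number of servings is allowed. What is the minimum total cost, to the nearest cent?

An LP optimum is at a vertex; with two nutrient constraints at most two foods are used. Check each candidate.
carrots only: max(1086/275, 11/3) = 3.949 servings → $1.78.
peanut butter only: max(1086/224, 11/3) = 4.848 servings → $0.97.
bell pepper only: max(1086/165, 11/2) = 6.582 servings → $4.61.
carrots + peanut butter: intersection lies outside the first quadrant.
carrots + bell pepper: intersection lies outside the first quadrant.
peanut butter + bell pepper: the both-tight solution has a negative serving — not a feasible corner.
Cheapest feasible corner: $0.97.

$0.97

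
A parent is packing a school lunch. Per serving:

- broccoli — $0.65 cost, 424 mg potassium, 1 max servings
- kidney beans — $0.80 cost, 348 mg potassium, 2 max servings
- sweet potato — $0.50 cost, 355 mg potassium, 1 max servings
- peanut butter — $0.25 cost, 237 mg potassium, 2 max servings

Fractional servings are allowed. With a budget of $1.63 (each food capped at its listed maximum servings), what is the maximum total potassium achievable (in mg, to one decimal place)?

Potassium per dollar: peanut butter 948, sweet potato 710, broccoli 652.3, kidney beans 435.
Take 2 servings of peanut butter: spends $0.50, +474.0 mg potassium (running total 474.0 mg).
Take 1 serving of sweet potato: spends $0.50, +355.0 mg potassium (running total 829.0 mg).
Take 0.9692 servings of broccoli: spends $0.63, +411.0 mg potassium (running total 1240.0 mg).
Greedy by best ratio exhausts the cost allowance optimally: 1240.0 mg.

1240.0 mg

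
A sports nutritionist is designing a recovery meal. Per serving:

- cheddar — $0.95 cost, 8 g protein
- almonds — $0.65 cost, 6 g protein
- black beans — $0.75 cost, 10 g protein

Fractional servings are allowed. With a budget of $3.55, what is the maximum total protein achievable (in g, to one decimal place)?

Protein per dollar: black beans 13.33, almonds 9.231, cheddar 8.421.
With no serving limits, spend the whole cost allowance on black beans: $3.55 / $0.75 × 10 g = 47.3 g.

47.3 g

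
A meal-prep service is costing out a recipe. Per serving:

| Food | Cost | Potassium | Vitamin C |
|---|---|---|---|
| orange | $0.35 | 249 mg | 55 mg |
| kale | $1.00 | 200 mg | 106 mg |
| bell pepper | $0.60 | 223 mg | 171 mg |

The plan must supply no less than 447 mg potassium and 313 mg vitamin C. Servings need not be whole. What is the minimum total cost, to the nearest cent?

This is a tiny linear program; its minimum lies at a vertex of the feasible set. List the vertices and price them.
orange only: max(447/249, 313/55) = 5.691 servings → $1.99.
kale only: max(447/200, 313/106) = 2.953 servings → $2.95.
bell pepper only: max(447/223, 313/171) = 2.004 servings → $1.20.
orange + kale: the both-tight solution has a negative serving — not a feasible corner.
orange + bell pepper with both tight: 0.219 servings and 1.76 servings → $1.13.
kale + bell pepper with both tight: 0.6285 servings and 1.441 servings → $1.49.
The minimum over all feasible corners is $1.13.

$1.13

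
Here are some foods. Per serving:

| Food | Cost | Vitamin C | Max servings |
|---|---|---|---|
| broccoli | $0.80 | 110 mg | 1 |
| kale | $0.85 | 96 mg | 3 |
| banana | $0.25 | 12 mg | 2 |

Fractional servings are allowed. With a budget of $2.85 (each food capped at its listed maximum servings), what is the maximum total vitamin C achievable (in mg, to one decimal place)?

Vitamin C per dollar: broccoli 137.5, kale 112.9, banana 48.
Take 1 serving of broccoli: spends $0.80, +110.0 mg vitamin C (running total 110.0 mg).
Take 2.412 servings of kale: spends $2.05, +231.5 mg vitamin C (running total 341.5 mg).
Greedy by best ratio exhausts the cost allowance optimally: 341.5 mg.

341.5 mg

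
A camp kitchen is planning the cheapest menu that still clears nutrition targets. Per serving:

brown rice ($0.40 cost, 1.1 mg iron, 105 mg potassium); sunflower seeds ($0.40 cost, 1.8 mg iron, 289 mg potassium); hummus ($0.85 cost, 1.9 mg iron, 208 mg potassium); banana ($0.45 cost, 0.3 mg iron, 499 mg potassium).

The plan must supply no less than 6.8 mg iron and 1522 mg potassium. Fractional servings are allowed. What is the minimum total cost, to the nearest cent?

Minimising a linear cost over {iron ≥ 6.8, potassium ≥ 1522, servings ≥ 0} — the optimum is at a vertex, using one or two foods.
brown rice only: max(6.8/1.1, 1522/105) = 14.5 servings → $5.80.
sunflower seeds only: max(6.8/1.8, 1522/289) = 5.266 servings → $2.11.
hummus only: max(6.8/1.9, 1522/208) = 7.317 servings → $6.22.
banana only: max(6.8/0.3, 1522/499) = 22.67 servings → $10.20.
brown rice + sunflower seeds with both targets exact would need a negative amount; discard.
brown rice + hummus with both targets exact would need a negative amount; discard.
brown rice + banana with both tight: 5.676 servings and 1.856 servings → $3.11.
sunflower seeds + hummus with both targets exact would need a negative amount; discard.
sunflower seeds + banana with both tight: 3.619 servings and 0.9543 servings → $1.88.
hummus + banana with both tight: 3.316 servings and 1.668 servings → $3.57.
So the least-cost plan costs $1.88.

$1.88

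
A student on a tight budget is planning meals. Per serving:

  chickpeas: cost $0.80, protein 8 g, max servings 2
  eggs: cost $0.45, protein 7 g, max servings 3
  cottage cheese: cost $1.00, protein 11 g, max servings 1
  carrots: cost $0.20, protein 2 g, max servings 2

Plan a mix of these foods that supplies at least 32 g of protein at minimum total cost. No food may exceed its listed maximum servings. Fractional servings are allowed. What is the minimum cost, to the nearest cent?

Cost per g of protein: eggs $0.0643, cottage cheese $0.0909, chickpeas $0.1000, carrots $0.1000.
Take 3 servings of eggs: +21.0 g protein for $1.35 (total $1.35, still need 11.0 g).
Take 1 serving of cottage cheese: +11.0 g protein for $1.00 (total $2.35, still need 0.0 g).
Filling from the cheapest source first is optimal under one linear minimum: $2.35.

$2.35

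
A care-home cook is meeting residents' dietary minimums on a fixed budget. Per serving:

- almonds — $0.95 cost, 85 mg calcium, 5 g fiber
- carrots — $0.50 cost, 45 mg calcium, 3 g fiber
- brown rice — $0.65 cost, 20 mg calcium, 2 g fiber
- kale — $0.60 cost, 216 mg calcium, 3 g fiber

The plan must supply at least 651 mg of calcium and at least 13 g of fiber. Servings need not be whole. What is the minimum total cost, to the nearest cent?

$2.43

A basic optimal solution has at most two foods positive. Try each food alone and each pair with both targets met exactly.
almonds only: max(651/85, 13/5) = 7.659 servings → $7.28.
carrots only: max(651/45, 13/3) = 14.47 servings → $7.23.
brown rice only: max(651/20, 13/2) = 32.55 servings → $21.16.
kale only: max(651/216, 13/3) = 4.333 servings → $2.60.
almonds + carrots with both targets exact would need a negative amount; discard.
almonds + brown rice with both targets exact would need a negative amount; discard.
almonds + kale with both tight: 1.036 servings and 2.606 servings → $2.55.
carrots + brown rice: intersection lies outside the first quadrant.
carrots + kale with both tight: 1.667 servings and 2.667 servings → $2.43.
brown rice + kale with both tight: 2.298 servings and 2.801 servings → $3.17.
So the least-cost plan costs $2.43.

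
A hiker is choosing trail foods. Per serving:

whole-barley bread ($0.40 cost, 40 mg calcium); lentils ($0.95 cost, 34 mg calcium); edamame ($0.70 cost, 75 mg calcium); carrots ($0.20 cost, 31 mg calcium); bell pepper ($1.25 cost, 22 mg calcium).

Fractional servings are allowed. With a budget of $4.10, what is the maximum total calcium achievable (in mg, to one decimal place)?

635.5 mg

Calcium per dollar: carrots 155, edamame 107.1, whole-barley bread 100, lentils 35.79, bell pepper 17.6.
With no serving limits, spend the whole cost allowance on carrots: $4.10 / $0.20 × 31 mg = 635.5 mg.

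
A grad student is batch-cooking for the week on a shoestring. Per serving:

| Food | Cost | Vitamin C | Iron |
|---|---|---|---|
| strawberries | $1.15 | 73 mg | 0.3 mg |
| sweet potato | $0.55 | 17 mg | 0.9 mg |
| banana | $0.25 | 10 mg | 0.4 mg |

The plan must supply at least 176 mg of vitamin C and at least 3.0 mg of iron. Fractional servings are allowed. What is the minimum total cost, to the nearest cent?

Minimising a linear cost over {vitamin C ≥ 176, iron ≥ 3.0, servings ≥ 0} — the optimum is at a vertex, using one or two foods.
strawberries only: max(176/73, 3.0/0.3) = 10 servings → $11.50.
sweet potato only: max(176/17, 3.0/0.9) = 10.35 servings → $5.69.
banana only: max(176/10, 3.0/0.4) = 17.6 servings → $4.40.
strawberries + sweet potato with both tight: 1.772 servings and 2.743 servings → $3.55.
strawberries + banana with both tight: 1.542 servings and 6.344 servings → $3.36.
sweet potato + banana with both targets exact would need a negative amount; discard.
So the least-cost plan costs $3.36.

$3.36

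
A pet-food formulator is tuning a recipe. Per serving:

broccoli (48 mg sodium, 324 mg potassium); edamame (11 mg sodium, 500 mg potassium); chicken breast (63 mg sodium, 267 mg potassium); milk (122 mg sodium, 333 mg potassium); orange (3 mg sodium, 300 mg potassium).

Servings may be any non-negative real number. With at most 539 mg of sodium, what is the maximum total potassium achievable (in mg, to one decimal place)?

Potassium per mg sodium: orange 100, edamame 45.45, broccoli 6.75, chicken breast 4.238, milk 2.73.
With no serving limits, spend the whole sodium allowance on orange: 539 mg / 3 mg × 300 mg = 53900.0 mg.

53900.0 mg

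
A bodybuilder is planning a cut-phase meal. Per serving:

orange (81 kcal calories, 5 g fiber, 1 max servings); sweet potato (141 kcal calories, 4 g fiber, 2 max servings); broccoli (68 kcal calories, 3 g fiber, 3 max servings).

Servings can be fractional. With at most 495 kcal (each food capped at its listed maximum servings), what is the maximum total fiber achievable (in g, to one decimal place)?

20.0 g

Fiber per kcal: orange 0.06173, broccoli 0.04412, sweet potato 0.02837.
Take 1 serving of orange: uses 81 kcal, +5.0 g fiber (running total 5.0 g).
Take 3 servings of broccoli: uses 204 kcal, +9.0 g fiber (running total 14.0 g).
Take 1.489 servings of sweet potato: uses 210 kcal, +6.0 g fiber (running total 20.0 g).
Greedy by best ratio exhausts the calories allowance optimally: 20.0 g.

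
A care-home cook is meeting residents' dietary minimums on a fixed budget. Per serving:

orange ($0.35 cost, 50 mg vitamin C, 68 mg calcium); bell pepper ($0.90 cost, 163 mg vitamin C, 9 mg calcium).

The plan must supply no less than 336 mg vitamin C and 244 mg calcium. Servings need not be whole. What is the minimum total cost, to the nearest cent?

This is a tiny linear program; its minimum lies at a vertex of the feasible set. List the vertices and price them.
orange only: max(336/50, 244/68) = 6.72 servings → $2.35.
bell pepper only: max(336/163, 244/9) = 27.11 servings → $24.40.
orange + bell pepper with both tight: 3.456 servings and 1.001 servings → $2.11.
The minimum over all feasible corners is $2.11.

$2.11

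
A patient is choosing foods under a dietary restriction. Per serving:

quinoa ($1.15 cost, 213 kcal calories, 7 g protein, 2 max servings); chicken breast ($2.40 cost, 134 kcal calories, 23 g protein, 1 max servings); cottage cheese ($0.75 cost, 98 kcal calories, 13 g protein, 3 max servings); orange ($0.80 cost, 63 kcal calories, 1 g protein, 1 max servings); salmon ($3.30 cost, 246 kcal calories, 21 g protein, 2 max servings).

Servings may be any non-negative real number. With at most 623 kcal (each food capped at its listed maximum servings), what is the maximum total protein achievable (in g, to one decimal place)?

Protein per kcal: chicken breast 0.1716, cottage cheese 0.1327, salmon 0.08537, quinoa 0.03286, orange 0.01587.
Take 1 serving of chicken breast: uses 134 kcal, +23.0 g protein (running total 23.0 g).
Take 3 servings of cottage cheese: uses 294 kcal, +39.0 g protein (running total 62.0 g).
Take 0.7927 servings of salmon: uses 195 kcal, +16.6 g protein (running total 78.6 g).
Filling greedily by protein-per-kcal is optimal for one linear limit, giving 78.6 g.

78.6 g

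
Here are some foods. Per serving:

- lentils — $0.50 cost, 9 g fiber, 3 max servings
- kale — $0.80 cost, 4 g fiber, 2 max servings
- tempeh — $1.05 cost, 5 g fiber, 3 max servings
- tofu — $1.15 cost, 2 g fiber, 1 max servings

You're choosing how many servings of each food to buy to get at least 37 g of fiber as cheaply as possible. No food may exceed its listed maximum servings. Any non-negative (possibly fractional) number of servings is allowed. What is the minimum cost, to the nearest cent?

$3.52

Cost per g of fiber: lentils $0.0556, kale $0.2000, tempeh $0.2100, tofu $0.5750.
Take 3 servings of lentils: +27.0 g fiber for $1.50 (total $1.50, still need 10.0 g).
Take 2 servings of kale: +8.0 g fiber for $1.60 (total $3.10, still need 2.0 g).
Take 0.4 servings of tempeh: +2.0 g fiber for $0.42 (total $3.52, still need 0.0 g).
Filling from the cheapest source first is optimal under one linear minimum: $3.52.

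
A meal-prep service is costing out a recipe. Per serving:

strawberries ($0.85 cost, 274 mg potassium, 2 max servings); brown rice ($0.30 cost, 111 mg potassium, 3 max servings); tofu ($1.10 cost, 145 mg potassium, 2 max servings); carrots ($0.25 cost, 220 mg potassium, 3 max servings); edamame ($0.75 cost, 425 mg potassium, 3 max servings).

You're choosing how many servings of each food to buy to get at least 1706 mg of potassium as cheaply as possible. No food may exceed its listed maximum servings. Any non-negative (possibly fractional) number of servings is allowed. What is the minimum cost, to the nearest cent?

Cost per mg of potassium: carrots $0.0011, edamame $0.0018, brown rice $0.0027, strawberries $0.0031, tofu $0.0076.
Take 3 servings of carrots: +660.0 mg potassium for $0.75 (total $0.75, still need 1046.0 mg).
Take 2.461 servings of edamame: +1046.0 mg potassium for $1.85 (total $2.60, still need 0.0 mg).
Filling from the cheapest source first is optimal under one linear minimum: $2.60.

$2.60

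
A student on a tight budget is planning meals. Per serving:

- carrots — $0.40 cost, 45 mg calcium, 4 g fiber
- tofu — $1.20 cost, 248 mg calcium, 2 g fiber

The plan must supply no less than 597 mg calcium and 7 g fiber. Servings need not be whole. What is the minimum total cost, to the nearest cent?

Two binding constraints pin down two serving amounts, so the optimal mix uses at most two foods. The candidates are each food alone (scaled to the tighter of calcium/fiber) and each pair with both constraints tight.
carrots only: max(597/45, 7/4) = 13.27 servings → $5.31.
tofu only: max(597/248, 7/2) = 3.5 servings → $4.20.
carrots + tofu with both tight: 0.6009 servings and 2.298 servings → $3.00.
So the least-cost plan costs $3.00.

$3.00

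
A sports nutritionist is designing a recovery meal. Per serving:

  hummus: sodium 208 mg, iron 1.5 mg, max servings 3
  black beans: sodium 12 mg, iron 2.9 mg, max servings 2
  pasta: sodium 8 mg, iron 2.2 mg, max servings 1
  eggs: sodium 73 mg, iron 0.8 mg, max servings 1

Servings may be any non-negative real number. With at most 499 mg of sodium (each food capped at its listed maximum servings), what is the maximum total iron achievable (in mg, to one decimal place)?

Iron per mg sodium: pasta 0.275, black beans 0.2417, eggs 0.01096, hummus 0.007212.
Take 1 serving of pasta: uses 8 mg sodium, +2.2 mg iron (running total 2.2 mg).
Take 2 servings of black beans: uses 24 mg sodium, +5.8 mg iron (running total 8.0 mg).
Take 1 serving of eggs: uses 73 mg sodium, +0.8 mg iron (running total 8.8 mg).
Take 1.894 servings of hummus: uses 394 mg sodium, +2.8 mg iron (running total 11.6 mg).
Greedy by best ratio exhausts the sodium allowance optimally: 11.6 mg.

11.6 mg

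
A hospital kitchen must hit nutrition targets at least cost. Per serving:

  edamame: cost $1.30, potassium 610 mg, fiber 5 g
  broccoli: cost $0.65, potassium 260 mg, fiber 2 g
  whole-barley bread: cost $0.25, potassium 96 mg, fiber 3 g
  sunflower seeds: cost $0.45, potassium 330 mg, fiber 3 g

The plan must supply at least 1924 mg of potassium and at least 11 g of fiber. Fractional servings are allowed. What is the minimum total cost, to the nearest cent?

At the optimum either one food covers both requirements or two foods hit both targets exactly; no other combination can be cheaper.
edamame only: max(1924/610, 11/5) = 3.154 servings → $4.10.
broccoli only: max(1924/260, 11/2) = 7.4 servings → $4.81.
whole-barley bread only: max(1924/96, 11/3) = 20.04 servings → $5.01.
sunflower seeds only: max(1924/330, 11/3) = 5.83 servings → $2.62.
edamame + broccoli: the both-tight solution has a negative serving — not a feasible corner.
edamame + whole-barley bread: intersection lies outside the first quadrant.
edamame + sunflower seeds with both targets exact would need a negative amount; discard.
broccoli + whole-barley bread: intersection lies outside the first quadrant.
broccoli + sunflower seeds: the both-tight solution has a negative serving — not a feasible corner.
whole-barley bread + sunflower seeds: the both-tight solution has a negative serving — not a feasible corner.
Cheapest feasible corner: $2.62.

$2.62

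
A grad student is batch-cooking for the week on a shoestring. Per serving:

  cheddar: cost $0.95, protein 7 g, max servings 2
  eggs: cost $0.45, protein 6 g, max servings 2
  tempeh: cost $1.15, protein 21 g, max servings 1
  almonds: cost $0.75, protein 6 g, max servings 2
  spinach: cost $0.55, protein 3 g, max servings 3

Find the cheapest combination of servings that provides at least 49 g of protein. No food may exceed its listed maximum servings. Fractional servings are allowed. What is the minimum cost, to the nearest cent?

$4.09

Cost per g of protein: tempeh $0.0548, eggs $0.0750, almonds $0.1250, cheddar $0.1357, spinach $0.1833.
Take 1 serving of tempeh: +21.0 g protein for $1.15 (total $1.15, still need 28.0 g).
Take 2 servings of eggs: +12.0 g protein for $0.90 (total $2.05, still need 16.0 g).
Take 2 servings of almonds: +12.0 g protein for $1.50 (total $3.55, still need 4.0 g).
Take 0.5714 servings of cheddar: +4.0 g protein for $0.54 (total $4.09, still need 0.0 g).
Filling from the cheapest source first is optimal under one linear minimum: $4.09.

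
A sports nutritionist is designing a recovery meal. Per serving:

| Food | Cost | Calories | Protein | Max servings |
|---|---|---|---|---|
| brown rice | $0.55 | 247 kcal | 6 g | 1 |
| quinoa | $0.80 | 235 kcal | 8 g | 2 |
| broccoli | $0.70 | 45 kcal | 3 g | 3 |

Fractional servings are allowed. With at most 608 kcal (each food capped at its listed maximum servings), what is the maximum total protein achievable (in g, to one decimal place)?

Protein per kcal: broccoli 0.06667, quinoa 0.03404, brown rice 0.02429.
Take 3 servings of broccoli: uses 135 kcal, +9.0 g protein (running total 9.0 g).
Take 2 servings of quinoa: uses 470 kcal, +16.0 g protein (running total 25.0 g).
Take 0.01215 servings of brown rice: uses 3 kcal, +0.1 g protein (running total 25.1 g).
Greedy by best ratio exhausts the calories allowance optimally: 25.1 g.

25.1 g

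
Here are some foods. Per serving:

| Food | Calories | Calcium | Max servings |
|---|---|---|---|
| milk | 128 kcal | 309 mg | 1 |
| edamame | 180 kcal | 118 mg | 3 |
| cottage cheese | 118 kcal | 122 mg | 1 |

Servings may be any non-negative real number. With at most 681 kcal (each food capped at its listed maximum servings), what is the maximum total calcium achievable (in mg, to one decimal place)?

716.2 mg

Calcium per kcal: milk 2.414, cottage cheese 1.034, edamame 0.6556.
Take 1 serving of milk: uses 128 kcal, +309.0 mg calcium (running total 309.0 mg).
Take 1 serving of cottage cheese: uses 118 kcal, +122.0 mg calcium (running total 431.0 mg).
Take 2.417 servings of edamame: uses 435 kcal, +285.2 mg calcium (running total 716.2 mg).
Greedy by best ratio exhausts the calories allowance optimally: 716.2 mg.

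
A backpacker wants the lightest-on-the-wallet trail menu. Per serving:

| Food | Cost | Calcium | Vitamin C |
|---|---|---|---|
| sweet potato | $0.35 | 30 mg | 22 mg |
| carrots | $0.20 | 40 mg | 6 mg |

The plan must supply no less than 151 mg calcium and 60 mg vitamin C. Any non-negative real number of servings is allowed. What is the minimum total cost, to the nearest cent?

sweet potato only: max(151/30, 60/22) = 5.033 servings → $1.76.
carrots only: max(151/40, 60/6) = 10 servings → $2.00.
sweet potato + carrots with both tight: 2.134 servings and 2.174 servings → $1.18.
Cheapest feasible corner: $1.18.

$1.18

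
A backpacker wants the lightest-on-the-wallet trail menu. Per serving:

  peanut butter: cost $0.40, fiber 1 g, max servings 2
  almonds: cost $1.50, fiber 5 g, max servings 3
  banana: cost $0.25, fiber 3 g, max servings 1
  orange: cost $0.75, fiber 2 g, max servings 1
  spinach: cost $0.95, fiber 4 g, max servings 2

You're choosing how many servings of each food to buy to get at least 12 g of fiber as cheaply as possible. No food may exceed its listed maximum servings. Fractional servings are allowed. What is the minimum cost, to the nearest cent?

$2.45

Cost per g of fiber: banana $0.0833, spinach $0.2375, almonds $0.3000, orange $0.3750, peanut butter $0.4000.
Take 1 serving of banana: +3.0 g fiber for $0.25 (total $0.25, still need 9.0 g).
Take 2 servings of spinach: +8.0 g fiber for $1.90 (total $2.15, still need 1.0 g).
Take 0.2 servings of almonds: +1.0 g fiber for $0.30 (total $2.45, still need 0.0 g).
Filling from the cheapest source first is optimal under one linear minimum: $2.45.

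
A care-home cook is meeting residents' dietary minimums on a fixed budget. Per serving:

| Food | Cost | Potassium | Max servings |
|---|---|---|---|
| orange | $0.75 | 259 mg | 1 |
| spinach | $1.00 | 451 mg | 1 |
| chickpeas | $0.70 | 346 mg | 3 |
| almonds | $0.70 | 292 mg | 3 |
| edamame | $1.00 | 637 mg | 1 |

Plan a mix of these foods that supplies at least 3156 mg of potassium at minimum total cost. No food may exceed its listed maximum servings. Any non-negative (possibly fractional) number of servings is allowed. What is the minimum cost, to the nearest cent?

$6.65

Cost per mg of potassium: edamame $0.0016, chickpeas $0.0020, spinach $0.0022, almonds $0.0024, orange $0.0029.
Take 1 serving of edamame: +637.0 mg potassium for $1.00 (total $1.00, still need 2519.0 mg).
Take 3 servings of chickpeas: +1038.0 mg potassium for $2.10 (total $3.10, still need 1481.0 mg).
Take 1 serving of spinach: +451.0 mg potassium for $1.00 (total $4.10, still need 1030.0 mg).
Take 3 servings of almonds: +876.0 mg potassium for $2.10 (total $6.20, still need 154.0 mg).
Take 0.5946 servings of orange: +154.0 mg potassium for $0.45 (total $6.65, still need 0.0 mg).
Greedy by cheapest-per-mg is optimal for a single linear constraint, so the minimum cost is $6.65.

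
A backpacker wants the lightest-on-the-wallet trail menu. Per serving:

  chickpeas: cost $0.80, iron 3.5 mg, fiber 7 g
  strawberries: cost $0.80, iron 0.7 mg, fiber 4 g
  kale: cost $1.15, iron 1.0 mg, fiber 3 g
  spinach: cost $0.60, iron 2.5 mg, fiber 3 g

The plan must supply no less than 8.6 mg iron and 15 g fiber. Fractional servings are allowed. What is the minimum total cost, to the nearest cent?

$1.97

Check every corner: each single food scaled to meet both minima, and each pair solved so both constraints bind.
chickpeas only: max(8.6/3.5, 15/7) = 2.457 servings → $1.97.
strawberries only: max(8.6/0.7, 15/4) = 12.29 servings → $9.83.
kale only: max(8.6/1.0, 15/3) = 8.6 servings → $9.89.
spinach only: max(8.6/2.5, 15/3) = 5 servings → $3.00.
chickpeas + strawberries: the both-tight solution has a negative serving — not a feasible corner.
chickpeas + kale with both targets exact would need a negative amount; discard.
chickpeas + spinach with both tight: 1.671 servings and 1.1 servings → $2.00.
strawberries + kale: the both-tight solution has a negative serving — not a feasible corner.
strawberries + spinach with both tight: 1.481 servings and 3.025 servings → $3.00.
kale + spinach with both tight: 2.6 servings and 2.4 servings → $4.43.
Cheapest feasible corner: $1.97.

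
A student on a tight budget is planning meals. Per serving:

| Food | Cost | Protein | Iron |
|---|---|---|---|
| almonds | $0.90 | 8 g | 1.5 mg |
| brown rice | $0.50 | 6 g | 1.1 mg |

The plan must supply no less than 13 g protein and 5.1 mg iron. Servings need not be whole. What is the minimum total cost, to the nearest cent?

$2.32

An LP optimum is at a vertex; with two nutrient constraints at most two foods are used. Check each candidate.
almonds only: max(13/8, 5.1/1.5) = 3.4 servings → $3.06.
brown rice only: max(13/6, 5.1/1.1) = 4.636 servings → $2.32.
almonds + brown rice with both targets exact would need a negative amount; discard.
Cheapest feasible corner: $2.32.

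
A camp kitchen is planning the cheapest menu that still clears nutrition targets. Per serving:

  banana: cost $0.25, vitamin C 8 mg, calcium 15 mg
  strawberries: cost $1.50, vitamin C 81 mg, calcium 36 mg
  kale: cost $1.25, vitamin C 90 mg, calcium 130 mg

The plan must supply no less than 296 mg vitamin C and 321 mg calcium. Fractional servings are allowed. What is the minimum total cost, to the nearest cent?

Compare the cost at each extreme point of the feasible region.
banana only: max(296/8, 321/15) = 37 servings → $9.25.
strawberries only: max(296/81, 321/36) = 8.917 servings → $13.38.
kale only: max(296/90, 321/130) = 3.289 servings → $4.11.
banana + strawberries with both tight: 16.55 servings and 2.019 servings → $7.17.
banana + kale with both targets exact would need a negative amount; discard.
strawberries + kale with both tight: 1.316 servings and 2.105 servings → $4.60.
Cheapest feasible corner: $4.11.

$4.11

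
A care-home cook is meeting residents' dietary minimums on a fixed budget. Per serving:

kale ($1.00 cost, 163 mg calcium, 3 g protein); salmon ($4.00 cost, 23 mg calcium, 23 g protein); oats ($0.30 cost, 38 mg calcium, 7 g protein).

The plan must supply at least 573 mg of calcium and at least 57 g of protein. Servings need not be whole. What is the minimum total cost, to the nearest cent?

$4.01

This is a tiny linear program; its minimum lies at a vertex of the feasible set. List the vertices and price them.
kale only: max(573/163, 57/3) = 19 servings → $19.00.
salmon only: max(573/23, 57/23) = 24.91 servings → $99.65.
oats only: max(573/38, 57/7) = 15.08 servings → $4.52.
kale + salmon with both tight: 3.225 servings and 2.058 servings → $11.46.
kale + oats with both tight: 1.796 servings and 7.373 servings → $4.01.
salmon + oats: the both-tight solution has a negative serving — not a feasible corner.
So the least-cost plan costs $4.01.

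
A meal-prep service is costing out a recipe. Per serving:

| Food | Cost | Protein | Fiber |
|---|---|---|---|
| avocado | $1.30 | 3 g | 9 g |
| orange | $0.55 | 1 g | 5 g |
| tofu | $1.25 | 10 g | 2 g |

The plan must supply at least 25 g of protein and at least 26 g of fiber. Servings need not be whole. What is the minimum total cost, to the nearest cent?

This is a tiny linear program; its minimum lies at a vertex of the feasible set. List the vertices and price them.
avocado only: max(25/3, 26/9) = 8.333 servings → $10.83.
orange only: max(25/1, 26/5) = 25 servings → $13.75.
tofu only: max(25/10, 26/2) = 13 servings → $16.25.
avocado + orange: the both-tight solution has a negative serving — not a feasible corner.
avocado + tofu with both tight: 2.5 servings and 1.75 servings → $5.44.
orange + tofu with both tight: 4.375 servings and 2.062 servings → $4.98.
The minimum over all feasible corners is $4.98.

$4.98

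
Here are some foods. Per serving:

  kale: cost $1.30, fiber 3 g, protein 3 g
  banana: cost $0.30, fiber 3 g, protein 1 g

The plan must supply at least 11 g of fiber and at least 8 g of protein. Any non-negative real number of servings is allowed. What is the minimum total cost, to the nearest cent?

$2.40

Minimising a linear cost over {fiber ≥ 11, protein ≥ 8, servings ≥ 0} — the optimum is at a vertex, using one or two foods.
kale only: max(11/3, 8/3) = 3.667 servings → $4.77.
banana only: max(11/3, 8/1) = 8 servings → $2.40.
kale + banana with both tight: 2.167 servings and 1.5 servings → $3.27.
So the least-cost plan costs $2.40.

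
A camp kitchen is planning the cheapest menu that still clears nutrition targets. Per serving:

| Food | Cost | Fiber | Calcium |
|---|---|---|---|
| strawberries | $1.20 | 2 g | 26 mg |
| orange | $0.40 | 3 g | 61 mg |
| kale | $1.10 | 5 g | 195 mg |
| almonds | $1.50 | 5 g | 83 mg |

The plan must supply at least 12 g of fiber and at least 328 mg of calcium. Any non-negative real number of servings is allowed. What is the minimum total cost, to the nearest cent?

$1.99

With two linear requirements the optimum uses one or two foods; enumerate the corners.
strawberries only: max(12/2, 328/26) = 12.62 servings → $15.14.
orange only: max(12/3, 328/61) = 5.377 servings → $2.15.
kale only: max(12/5, 328/195) = 2.4 servings → $2.64.
almonds only: max(12/5, 328/83) = 3.952 servings → $5.93.
strawberries + orange: the both-tight solution has a negative serving — not a feasible corner.
strawberries + kale with both tight: 2.692 servings and 1.323 servings → $4.69.
strawberries + almonds with both targets exact would need a negative amount; discard.
orange + kale with both tight: 2.5 servings and 0.9 servings → $1.99.
orange + almonds with both targets exact would need a negative amount; discard.
kale + almonds with both tight: 1.15 servings and 1.25 servings → $3.14.
The minimum over all feasible corners is $1.99.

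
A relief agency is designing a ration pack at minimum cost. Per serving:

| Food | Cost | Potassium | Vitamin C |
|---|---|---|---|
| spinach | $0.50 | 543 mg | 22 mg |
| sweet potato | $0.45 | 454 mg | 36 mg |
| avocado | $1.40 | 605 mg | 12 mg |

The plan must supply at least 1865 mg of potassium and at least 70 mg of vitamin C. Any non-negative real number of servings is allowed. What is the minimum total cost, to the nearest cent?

Two binding constraints pin down two serving amounts, so the optimal mix uses at most two foods. The candidates are each food alone (scaled to the tighter of potassium/vitamin C) and each pair with both constraints tight.
spinach only: max(1865/543, 70/22) = 3.435 servings → $1.72.
sweet potato only: max(1865/454, 70/36) = 4.108 servings → $1.85.
avocado only: max(1865/605, 70/12) = 5.833 servings → $8.17.
spinach + sweet potato: intersection lies outside the first quadrant.
spinach + avocado with both tight: 2.939 servings and 0.4445 servings → $2.09.
sweet potato + avocado with both tight: 1.223 servings and 2.165 servings → $3.58.
So the least-cost plan costs $1.72.

$1.72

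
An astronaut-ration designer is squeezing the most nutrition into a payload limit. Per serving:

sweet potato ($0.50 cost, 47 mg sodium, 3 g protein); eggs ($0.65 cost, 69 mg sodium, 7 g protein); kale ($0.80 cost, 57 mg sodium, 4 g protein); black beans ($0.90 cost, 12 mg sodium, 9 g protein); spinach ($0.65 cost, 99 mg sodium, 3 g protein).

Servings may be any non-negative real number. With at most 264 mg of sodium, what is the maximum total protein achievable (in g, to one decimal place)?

Protein per mg sodium: black beans 0.75, eggs 0.1014, kale 0.07018, sweet potato 0.06383, spinach 0.0303.
With no serving limits, spend the whole sodium allowance on black beans: 264 mg / 12 mg × 9 g = 198.0 g.

198.0 g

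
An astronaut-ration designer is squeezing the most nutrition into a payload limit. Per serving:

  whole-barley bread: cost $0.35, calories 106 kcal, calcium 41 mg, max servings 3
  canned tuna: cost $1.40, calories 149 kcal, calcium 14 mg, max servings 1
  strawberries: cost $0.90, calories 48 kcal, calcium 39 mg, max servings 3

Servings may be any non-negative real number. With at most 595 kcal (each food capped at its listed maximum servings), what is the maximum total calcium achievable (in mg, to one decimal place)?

252.5 mg

Calcium per kcal: strawberries 0.8125, whole-barley bread 0.3868, canned tuna 0.09396.
Take 3 servings of strawberries: uses 144 kcal, +117.0 mg calcium (running total 117.0 mg).
Take 3 servings of whole-barley bread: uses 318 kcal, +123.0 mg calcium (running total 240.0 mg).
Take 0.8926 servings of canned tuna: uses 133 kcal, +12.5 mg calcium (running total 252.5 mg).
Greedy by best ratio exhausts the calories allowance optimally: 252.5 mg.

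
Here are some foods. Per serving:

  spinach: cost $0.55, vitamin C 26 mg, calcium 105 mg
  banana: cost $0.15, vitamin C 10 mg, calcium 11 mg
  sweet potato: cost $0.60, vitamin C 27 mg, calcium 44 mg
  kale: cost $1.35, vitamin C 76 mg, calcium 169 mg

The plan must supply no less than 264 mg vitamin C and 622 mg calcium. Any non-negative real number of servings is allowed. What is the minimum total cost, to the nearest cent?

spinach only: max(264/26, 622/105) = 10.15 servings → $5.58.
banana only: max(264/10, 622/11) = 56.55 servings → $8.48.
sweet potato only: max(264/27, 622/44) = 14.14 servings → $8.48.
kale only: max(264/76, 622/169) = 3.68 servings → $4.97.
spinach + banana with both tight: 4.34 servings and 15.12 servings → $4.65.
spinach + sweet potato with both tight: 3.062 servings and 6.829 servings → $5.78.
spinach + kale with both tight: 0.7407 servings and 3.22 servings → $4.75.
banana + sweet potato with both targets exact would need a negative amount; discard.
banana + kale with both targets exact would need a negative amount; discard.
sweet potato + kale: intersection lies outside the first quadrant.
The minimum over all feasible corners is $4.65.

$4.65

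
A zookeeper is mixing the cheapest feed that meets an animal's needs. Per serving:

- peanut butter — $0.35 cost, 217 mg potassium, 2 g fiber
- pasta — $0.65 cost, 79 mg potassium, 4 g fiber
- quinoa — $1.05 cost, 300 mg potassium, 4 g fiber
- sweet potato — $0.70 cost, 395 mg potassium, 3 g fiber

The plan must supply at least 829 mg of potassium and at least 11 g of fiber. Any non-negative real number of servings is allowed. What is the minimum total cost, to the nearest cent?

At the optimum either one food covers both requirements or two foods hit both targets exactly; no other combination can be cheaper.
peanut butter only: max(829/217, 11/2) = 5.5 servings → $1.93.
pasta only: max(829/79, 11/4) = 10.49 servings → $6.82.
quinoa only: max(829/300, 11/4) = 2.763 servings → $2.90.
sweet potato only: max(829/395, 11/3) = 3.667 servings → $2.57.
peanut butter + pasta with both tight: 3.446 servings and 1.027 servings → $1.87.
peanut butter + quinoa with both tight: 0.0597 servings and 2.72 servings → $2.88.
peanut butter + sweet potato: intersection lies outside the first quadrant.
pasta + quinoa with both targets exact would need a negative amount; discard.
pasta + sweet potato with both tight: 1.383 servings and 1.822 servings → $2.17.
quinoa + sweet potato with both tight: 2.732 servings and 0.02353 servings → $2.89.
So the least-cost plan costs $1.87.

$1.87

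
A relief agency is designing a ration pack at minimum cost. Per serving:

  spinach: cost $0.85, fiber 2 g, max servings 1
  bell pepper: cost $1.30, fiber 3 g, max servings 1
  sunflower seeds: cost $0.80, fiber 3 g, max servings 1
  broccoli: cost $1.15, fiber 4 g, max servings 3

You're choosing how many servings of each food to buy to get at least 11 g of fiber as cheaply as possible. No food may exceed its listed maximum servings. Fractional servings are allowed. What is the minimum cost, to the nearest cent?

Cost per g of fiber: sunflower seeds $0.2667, broccoli $0.2875, spinach $0.4250, bell pepper $0.4333.
Take 1 serving of sunflower seeds: +3.0 g fiber for $0.80 (total $0.80, still need 8.0 g).
Take 2 servings of broccoli: +8.0 g fiber for $2.30 (total $3.10, still need 0.0 g).
Greedy by cheapest-per-g is optimal for a single linear constraint, so the minimum cost is $3.10.

$3.10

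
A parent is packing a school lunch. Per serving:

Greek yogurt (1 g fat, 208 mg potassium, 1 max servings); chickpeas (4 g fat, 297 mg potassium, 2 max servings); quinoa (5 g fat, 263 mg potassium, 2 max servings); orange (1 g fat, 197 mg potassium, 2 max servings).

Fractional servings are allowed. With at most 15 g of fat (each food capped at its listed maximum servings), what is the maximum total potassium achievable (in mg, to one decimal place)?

1406.4 mg

Potassium per g fat: Greek yogurt 208, orange 197, chickpeas 74.25, quinoa 52.6.
Take 1 serving of Greek yogurt: uses 1 g fat, +208.0 mg potassium (running total 208.0 mg).
Take 2 servings of orange: uses 2 g fat, +394.0 mg potassium (running total 602.0 mg).
Take 2 servings of chickpeas: uses 8 g fat, +594.0 mg potassium (running total 1196.0 mg).
Take 0.8 servings of quinoa: uses 4 g fat, +210.4 mg potassium (running total 1406.4 mg).
Filling greedily by potassium-per-g fat is optimal for one linear limit, giving 1406.4 mg.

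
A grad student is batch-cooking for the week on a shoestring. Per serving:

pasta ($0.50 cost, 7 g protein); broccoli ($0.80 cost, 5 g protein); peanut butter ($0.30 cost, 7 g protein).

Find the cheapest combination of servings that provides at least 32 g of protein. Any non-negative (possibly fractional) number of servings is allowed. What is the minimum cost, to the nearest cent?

$1.37

Cost per g of protein: peanut butter $0.0429, pasta $0.0714, broccoli $0.1600.
With no serving limits, use only peanut butter: 32 g / 7 g = 4.571 servings × $0.30 = $1.37.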